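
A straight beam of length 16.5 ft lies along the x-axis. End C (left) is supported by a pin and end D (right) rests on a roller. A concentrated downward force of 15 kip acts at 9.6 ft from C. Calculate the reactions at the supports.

Taking moments about C: D_y·16.5 − 15·9.6 = 0 → D_y = 144/16.5 = 8.72727 ≈ 8.727 kip.
ΣF_y = 0: C_y + 8.72727 − 15 = 0 → C_y = 6.273 kip.
ΣF_x = 0: no horizontal applied forces, so C_x = 0.

C_x = 0, C_y = 6.273 kip, D_y = 8.727 kip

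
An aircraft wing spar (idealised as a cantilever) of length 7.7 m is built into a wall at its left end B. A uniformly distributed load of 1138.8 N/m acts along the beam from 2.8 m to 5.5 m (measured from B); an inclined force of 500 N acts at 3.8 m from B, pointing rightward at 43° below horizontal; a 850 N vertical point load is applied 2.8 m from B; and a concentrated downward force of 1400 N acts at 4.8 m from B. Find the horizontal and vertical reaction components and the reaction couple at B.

Resultant of the distributed load: 1138.8 × 2.7 = 3074.76 N at 4.15 m from B.
ΣF_x = 0: B_x + 500·cos43° = 0 → B_x = -365.7 N.
ΣF_y = 0: B_y − 1138.8·2.7 − 500·sin43° − 850 − 1400 = 0 → B_y = 5666 N.
ΣM about B: M_B − (1138.8·2.7)·4.15 − 500·sin43°·3.8 − 850·2.8 − 1400·4.8 = 0 → M_B = 23160 N·m.

B_x = -365.7 N, B_y = 5666 N, M_B = 23160 N·m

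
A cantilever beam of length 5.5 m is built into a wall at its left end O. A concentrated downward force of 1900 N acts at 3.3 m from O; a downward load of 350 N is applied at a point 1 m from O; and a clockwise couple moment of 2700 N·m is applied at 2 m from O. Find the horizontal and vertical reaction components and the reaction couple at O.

ΣF_x = 0: O_x = 0.
ΣF_y = 0: O_y − 1900 − 350 = 0 → O_y = 2250 N.
ΣM about O: M_O − 1900·3.3 − 350·1 − 2700 = 0 → M_O = 9320 N·m.

O_x = 0, O_y = 2250 N, M_O = 9320 N·m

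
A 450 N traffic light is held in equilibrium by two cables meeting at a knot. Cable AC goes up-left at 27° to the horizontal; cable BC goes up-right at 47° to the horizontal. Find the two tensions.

T_AC = 319.3 N, T_BC = 417.1 N

ΣF_x = 0: −T_AC·cos27° + T_BC·cos47° = 0 → T_BC = 1.30646·T_AC.
ΣF_y = 0: T_AC·sin27° + T_BC·sin47° = 450.
Substitute: T_AC·(0.45399 + 1.30646·0.731354) = 450 → T_AC = 319.268 ≈ 319.3 N.
Then T_BC = 1.30646 × 319.268 = 417.1 N.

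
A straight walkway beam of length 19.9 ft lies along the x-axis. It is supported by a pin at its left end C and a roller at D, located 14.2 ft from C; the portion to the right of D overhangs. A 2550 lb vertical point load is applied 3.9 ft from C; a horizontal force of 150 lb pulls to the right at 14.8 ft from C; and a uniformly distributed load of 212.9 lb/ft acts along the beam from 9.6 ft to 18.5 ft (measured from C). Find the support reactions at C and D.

Resultant of the distributed load: 212.9 × 8.9 = 1894.81 lb at 14.05 ft from C.
Taking moments about C: D_y·14.2 − 2550·3.9 − (212.9·8.9)·14.05 = 0 → D_y = 36567.0805/14.2 = 2575.15 ≈ 2575 lb.
ΣF_y = 0: C_y + 2575.15 − 2550 − 212.9·8.9 = 0 → C_y = 1870 lb.
ΣF_x = 0: C_x + 150 = 0 → C_x = -150.0 lb.

C_x = -150.0 lb, C_y = 1870 lb, D_y = 2575 lb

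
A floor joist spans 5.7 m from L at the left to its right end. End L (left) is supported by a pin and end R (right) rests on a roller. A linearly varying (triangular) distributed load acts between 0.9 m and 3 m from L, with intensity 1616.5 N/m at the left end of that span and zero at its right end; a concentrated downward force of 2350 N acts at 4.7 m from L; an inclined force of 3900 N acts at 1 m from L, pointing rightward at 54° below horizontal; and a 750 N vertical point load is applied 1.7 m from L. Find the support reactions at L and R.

Resultant of the triangular load: ½ × 1616.5 × 2.1 = 1697.325 N, acting at 1.6 m from L (one-third of the span from the peak).
Moments about L: R_y·5.7 − (½·1616.5·2.1)·1.6 − 2350·4.7 − 3900·sin54°·1 − 750·1.7 = 0 → R_y = 18190.9/5.7 = 3191.39 ≈ 3191 N.
ΣF_y = 0: L_y + 3191.39 − ½·1616.5·2.1 − 2350 − 3900·sin54° − 750 = 0 → L_y = 4761 N.
ΣF_x = 0: L_x + 3900·cos54° = 0 → L_x = -2292 N.

L_x = -2292 N, L_y = 4761 N, R_y = 3191 N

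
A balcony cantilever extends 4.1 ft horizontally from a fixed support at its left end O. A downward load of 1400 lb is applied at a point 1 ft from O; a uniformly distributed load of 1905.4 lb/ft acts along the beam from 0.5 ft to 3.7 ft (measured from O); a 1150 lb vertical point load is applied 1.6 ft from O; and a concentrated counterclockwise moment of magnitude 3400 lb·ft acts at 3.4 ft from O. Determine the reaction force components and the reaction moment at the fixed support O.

Resultant of the distributed load: 1905.4 × 3.2 = 6097.28 lb at 2.1 ft from O.
ΣF_x = 0: O_x = 0.
ΣF_y = 0: O_y − 1400 − 1905.4·3.2 − 1150 = 0 → O_y = 8647 lb.
ΣM about O: M_O − 1400·1 − (1905.4·3.2)·2.1 − 1150·1.6 + 3400 = 0 → M_O = 12640 lb·ft.

O_x = 0, O_y = 8647 lb, M_O = 12640 lb·ft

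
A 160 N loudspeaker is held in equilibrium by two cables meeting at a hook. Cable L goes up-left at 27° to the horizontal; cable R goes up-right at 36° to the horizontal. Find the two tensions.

T_L = 145.3 N, T_R = 160.0 N

ΣF_x = 0: −T_L·cos27° + T_R·cos36° = 0 → T_R = 1.10134·T_L.
ΣF_y = 0: T_L·sin27° + T_R·sin36° = 160.
Substitute: T_L·(0.45399 + 1.10134·0.587785) = 160 → T_L = 145.277 ≈ 145.3 N.
Then T_R = 1.10134 × 145.277 = 160.0 N.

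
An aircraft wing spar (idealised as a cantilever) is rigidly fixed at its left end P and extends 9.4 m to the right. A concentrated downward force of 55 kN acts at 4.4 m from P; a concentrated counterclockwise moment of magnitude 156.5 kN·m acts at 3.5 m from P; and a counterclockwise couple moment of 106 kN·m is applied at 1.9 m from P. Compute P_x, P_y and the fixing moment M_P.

P_x = 0, P_y = 55.00 kN, M_P = -20.50 kN·m

ΣF_x = 0: P_x = 0.
ΣF_y = 0: P_y − 55 = 0 → P_y = 55.00 kN.
ΣM about P: M_P − 55·4.4 + 156.5 + 106 = 0 → M_P = -20.50 kN·m.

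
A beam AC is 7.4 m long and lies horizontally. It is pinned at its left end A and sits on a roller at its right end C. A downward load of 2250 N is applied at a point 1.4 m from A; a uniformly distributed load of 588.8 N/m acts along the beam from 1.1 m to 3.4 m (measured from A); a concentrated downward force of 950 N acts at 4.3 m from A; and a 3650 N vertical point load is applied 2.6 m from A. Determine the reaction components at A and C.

A_x = 0, A_y = 5532 N, C_y = 2672 N

Resultant of the distributed load: 588.8 × 2.3 = 1354.24 N at 2.25 m from A.
Moments about A: C_y·7.4 − 2250·1.4 − (588.8·2.3)·2.25 − 950·4.3 − 3650·2.6 = 0 → C_y = 19772.04/7.4 = 2671.9 ≈ 2672 N.
ΣF_y = 0: A_y + 2671.9 − 2250 − 588.8·2.3 − 950 − 3650 = 0 → A_y = 5532 N.
ΣF_x = 0: no horizontal applied forces, so A_x = 0.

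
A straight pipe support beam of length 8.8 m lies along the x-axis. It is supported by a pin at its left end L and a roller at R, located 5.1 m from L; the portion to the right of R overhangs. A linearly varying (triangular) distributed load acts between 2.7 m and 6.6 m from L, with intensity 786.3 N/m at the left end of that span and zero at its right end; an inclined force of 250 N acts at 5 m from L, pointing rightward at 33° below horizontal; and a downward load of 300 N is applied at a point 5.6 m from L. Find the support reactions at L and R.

L_x = -209.7 N, L_y = 304.0 N, R_y = 1665 N

Resultant of the triangular load: ½ × 786.3 × 3.9 = 1533.285 N, acting at 4 m from L (one-third of the span from the peak).
ΣM about L: R_y·5.1 − (½·786.3·3.9)·4 − 250·sin33°·5 − 300·5.6 = 0 → R_y = 8493.94/5.1 = 1665.48 ≈ 1665 N.
ΣF_y = 0: L_y + 1665.48 − ½·786.3·3.9 − 250·sin33° − 300 = 0 → L_y = 304.0 N.
ΣF_x = 0: L_x + 250·cos33° = 0 → L_x = -209.7 N.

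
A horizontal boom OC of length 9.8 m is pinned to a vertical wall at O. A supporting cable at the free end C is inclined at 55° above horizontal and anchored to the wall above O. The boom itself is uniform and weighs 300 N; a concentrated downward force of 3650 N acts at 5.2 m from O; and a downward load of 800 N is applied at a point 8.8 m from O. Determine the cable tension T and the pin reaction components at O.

T = 3424 N, O_x = 1964 N, O_y = 1945 N

ΣM about O: T·sin55°·9.8 − 300·4.9 − 3650·5.2 − 800·8.8 = 0 → T = 27490/(9.8·0.819152) = 3424.4 ≈ 3424 N.
ΣF_x = 0: O_x − T·cos55° = 0 → O_x = 3424.4 × 0.573576 = 1964 N.
ΣF_y = 0: O_y + T·sin55° − 300 − 3650 − 800 = 0 → O_y = 4750 − 3424.4 × 0.819152 = 1945 N.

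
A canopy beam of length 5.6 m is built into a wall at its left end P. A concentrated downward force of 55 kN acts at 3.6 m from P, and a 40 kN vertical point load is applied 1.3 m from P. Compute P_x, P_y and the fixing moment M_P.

ΣF_x = 0: P_x = 0.
ΣF_y = 0: P_y − 55 − 40 = 0 → P_y = 95.00 kN.
ΣM about P: M_P − 55·3.6 − 40·1.3 = 0 → M_P = 250.0 kN·m.

P_x = 0, P_y = 95.00 kN, M_P = 250.0 kN·m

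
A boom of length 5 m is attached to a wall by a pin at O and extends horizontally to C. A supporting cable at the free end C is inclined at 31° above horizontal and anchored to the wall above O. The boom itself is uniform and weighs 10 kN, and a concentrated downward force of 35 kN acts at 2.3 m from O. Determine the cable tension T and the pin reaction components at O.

ΣM about O: T·sin31°·5 − 10·2.5 − 35·2.3 = 0 → T = 105.5/(5·0.515038) = 40.9679 ≈ 40.97 kN.
ΣF_x = 0: O_x − T·cos31° = 0 → O_x = 40.9679 × 0.857167 = 35.12 kN.
ΣF_y = 0: O_y + T·sin31° − 10 − 35 = 0 → O_y = 45 − 40.9679 × 0.515038 = 23.90 kN.

T = 40.97 kN, O_x = 35.12 kN, O_y = 23.90 kN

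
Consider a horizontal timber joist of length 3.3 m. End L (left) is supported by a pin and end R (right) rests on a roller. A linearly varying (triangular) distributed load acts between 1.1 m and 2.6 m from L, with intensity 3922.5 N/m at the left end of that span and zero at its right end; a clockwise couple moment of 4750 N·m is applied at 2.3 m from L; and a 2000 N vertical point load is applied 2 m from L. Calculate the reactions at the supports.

Resultant of the triangular load: ½ × 3922.5 × 1.5 = 2941.875 N, acting at 1.6 m from L (one-third of the span from the peak).
Moments about L: R_y·3.3 − (½·3922.5·1.5)·1.6 − 4750 − 2000·2 = 0 → R_y = 13457/3.3 = 4077.88 ≈ 4078 N.
ΣF_y = 0: L_y + 4077.88 − ½·3922.5·1.5 − 2000 = 0 → L_y = 864.0 N.
ΣF_x = 0: no horizontal applied forces, so L_x = 0.

L_x = 0, L_y = 864.0 N, R_y = 4078 N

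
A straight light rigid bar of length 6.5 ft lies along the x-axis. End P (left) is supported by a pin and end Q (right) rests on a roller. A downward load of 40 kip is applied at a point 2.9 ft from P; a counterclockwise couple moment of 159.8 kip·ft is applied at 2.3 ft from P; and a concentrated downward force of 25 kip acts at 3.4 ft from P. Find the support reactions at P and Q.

P_x = 0, P_y = 58.66 kip, Q_y = 6.338 kip

Taking moments about P: Q_y·6.5 − 40·2.9 + 159.8 − 25·3.4 = 0 → Q_y = 41.2/6.5 = 6.33846 ≈ 6.338 kip.
ΣF_y = 0: P_y + 6.33846 − 40 − 25 = 0 → P_y = 58.66 kip.
ΣF_x = 0: no horizontal applied forces, so P_x = 0.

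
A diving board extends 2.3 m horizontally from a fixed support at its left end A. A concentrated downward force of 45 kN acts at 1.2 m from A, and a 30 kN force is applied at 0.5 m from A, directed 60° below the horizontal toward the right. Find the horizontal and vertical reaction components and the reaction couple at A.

ΣF_x = 0: A_x + 30·cos60° = 0 → A_x = -15.00 kN.
ΣF_y = 0: A_y − 45 − 30·sin60° = 0 → A_y = 70.98 kN.
ΣM about A: M_A − 45·1.2 − 30·sin60°·0.5 = 0 → M_A = 66.99 kN·m.

A_x = -15.00 kN, A_y = 70.98 kN, M_A = 66.99 kN·m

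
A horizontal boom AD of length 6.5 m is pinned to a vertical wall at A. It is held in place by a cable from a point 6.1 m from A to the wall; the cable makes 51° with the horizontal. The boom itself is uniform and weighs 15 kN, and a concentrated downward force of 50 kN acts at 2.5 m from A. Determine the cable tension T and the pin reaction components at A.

ΣM about A: T·sin51°·6.1 − 15·3.25 − 50·2.5 = 0 → T = 173.75/(6.1·0.777146) = 36.6516 ≈ 36.65 kN.
ΣF_x = 0: A_x − T·cos51° = 0 → A_x = 36.6516 × 0.62932 = 23.07 kN.
ΣF_y = 0: A_y + T·sin51° − 15 − 50 = 0 → A_y = 65 − 36.6516 × 0.777146 = 36.52 kN.

T = 36.65 kN, A_x = 23.07 kN, A_y = 36.52 kN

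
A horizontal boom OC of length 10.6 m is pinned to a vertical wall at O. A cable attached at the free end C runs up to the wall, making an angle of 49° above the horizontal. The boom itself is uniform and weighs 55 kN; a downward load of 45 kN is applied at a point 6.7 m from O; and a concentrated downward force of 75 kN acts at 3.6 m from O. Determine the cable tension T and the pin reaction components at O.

ΣM about O: T·sin49°·10.6 − 55·5.3 − 45·6.7 − 75·3.6 = 0 → T = 863/(10.6·0.75471) = 107.876 ≈ 107.9 kN.
ΣF_x = 0: O_x − T·cos49° = 0 → O_x = 107.876 × 0.656059 = 70.77 kN.
ΣF_y = 0: O_y + T·sin49° − 55 − 45 − 75 = 0 → O_y = 175 − 107.876 × 0.75471 = 93.58 kN.

T = 107.9 kN, O_x = 70.77 kN, O_y = 93.58 kN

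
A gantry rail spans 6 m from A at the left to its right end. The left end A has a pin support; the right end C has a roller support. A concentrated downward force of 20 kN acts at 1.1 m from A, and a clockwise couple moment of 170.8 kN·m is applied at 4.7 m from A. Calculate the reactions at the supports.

ΣM about A: C_y·6 − 20·1.1 − 170.8 = 0 → C_y = 192.8/6 = 32.1333 ≈ 32.13 kN.
ΣF_y = 0: A_y + 32.1333 − 20 = 0 → A_y = -12.13 kN.
ΣF_x = 0: no horizontal applied forces, so A_x = 0.

A_x = 0, A_y = -12.13 kN, C_y = 32.13 kN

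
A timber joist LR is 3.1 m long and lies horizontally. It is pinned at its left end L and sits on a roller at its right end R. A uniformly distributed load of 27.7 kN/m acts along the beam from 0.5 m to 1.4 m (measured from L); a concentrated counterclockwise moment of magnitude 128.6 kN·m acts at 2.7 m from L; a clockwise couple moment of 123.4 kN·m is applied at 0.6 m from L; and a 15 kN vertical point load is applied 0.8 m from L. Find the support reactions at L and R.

L_x = 0, L_y = 30.10 kN, R_y = 9.833 kN

Resultant of the distributed load: 27.7 × 0.9 = 24.93 kN at 0.95 m from L.
Moments about L: R_y·3.1 − (27.7·0.9)·0.95 + 128.6 − 123.4 − 15·0.8 = 0 → R_y = 30.4835/3.1 = 9.83339 ≈ 9.833 kN.
ΣF_y = 0: L_y + 9.83339 − 27.7·0.9 − 15 = 0 → L_y = 30.10 kN.
ΣF_x = 0: no horizontal applied forces, so L_x = 0.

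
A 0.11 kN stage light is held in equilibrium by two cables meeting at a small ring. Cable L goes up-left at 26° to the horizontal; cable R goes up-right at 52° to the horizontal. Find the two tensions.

T_L = 0.06924 kN, T_R = 0.1011 kN

ΣF_x = 0: −T_L·cos26° + T_R·cos52° = 0 → T_R = 1.45988·T_L.
ΣF_y = 0: T_L·sin26° + T_R·sin52° = 0.11.
Substitute: T_L·(0.438371 + 1.45988·0.788011) = 0.11 → T_L = 0.0692358 ≈ 0.06924 kN.
Then T_R = 1.45988 × 0.0692358 = 0.1011 kN.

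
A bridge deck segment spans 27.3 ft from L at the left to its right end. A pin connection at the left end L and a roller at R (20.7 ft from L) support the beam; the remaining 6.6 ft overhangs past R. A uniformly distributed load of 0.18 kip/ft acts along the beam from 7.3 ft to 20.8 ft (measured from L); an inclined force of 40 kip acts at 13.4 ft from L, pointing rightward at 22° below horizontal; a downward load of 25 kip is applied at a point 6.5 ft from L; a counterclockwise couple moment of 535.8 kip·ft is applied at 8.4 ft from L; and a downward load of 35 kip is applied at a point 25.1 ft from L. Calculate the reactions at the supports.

Resultant of the distributed load: 0.18 × 13.5 = 2.43 kip at 14.05 ft from L.
ΣM about L: R_y·20.7 − (0.18·13.5)·14.05 − 40·sin22°·13.4 − 25·6.5 + 535.8 − 35·25.1 = 0 → R_y = 740.131/20.7 = 35.7551 ≈ 35.76 kip.
ΣF_y = 0: L_y + 35.7551 − 0.18·13.5 − 40·sin22° − 25 − 35 = 0 → L_y = 41.66 kip.
ΣF_x = 0: L_x + 40·cos22° = 0 → L_x = -37.09 kip.

L_x = -37.09 kip, L_y = 41.66 kip, R_y = 35.76 kip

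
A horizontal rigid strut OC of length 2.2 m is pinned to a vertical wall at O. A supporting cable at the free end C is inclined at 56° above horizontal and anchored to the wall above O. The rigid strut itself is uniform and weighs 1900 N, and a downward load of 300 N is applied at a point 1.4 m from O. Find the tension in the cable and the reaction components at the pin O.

ΣM about O: T·sin56°·2.2 − 1900·1.1 − 300·1.4 = 0 → T = 2510/(2.2·0.829038) = 1376.18 ≈ 1376 N.
ΣF_x = 0: O_x − T·cos56° = 0 → O_x = 1376.18 × 0.559193 = 769.6 N.
ΣF_y = 0: O_y + T·sin56° − 1900 − 300 = 0 → O_y = 2200 − 1376.18 × 0.829038 = 1059 N.

T = 1376 N, O_x = 769.6 N, O_y = 1059 N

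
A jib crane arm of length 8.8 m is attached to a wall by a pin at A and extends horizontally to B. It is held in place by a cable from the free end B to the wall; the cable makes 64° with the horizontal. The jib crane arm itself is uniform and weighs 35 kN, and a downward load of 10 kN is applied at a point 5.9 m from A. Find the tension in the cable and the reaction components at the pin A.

ΣM about A: T·sin64°·8.8 − 35·4.4 − 10·5.9 = 0 → T = 213/(8.8·0.898794) = 26.93 kN.
ΣF_x = 0: A_x − T·cos64° = 0 → A_x = 26.93 × 0.438371 = 11.81 kN.
ΣF_y = 0: A_y + T·sin64° − 35 − 10 = 0 → A_y = 45 − 26.93 × 0.898794 = 20.80 kN.

T = 26.93 kN, A_x = 11.81 kN, A_y = 20.80 kN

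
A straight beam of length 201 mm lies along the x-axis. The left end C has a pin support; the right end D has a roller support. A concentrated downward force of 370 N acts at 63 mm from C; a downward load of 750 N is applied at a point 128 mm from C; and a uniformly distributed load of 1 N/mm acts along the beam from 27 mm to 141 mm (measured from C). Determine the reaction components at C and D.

C_x = 0, C_y = 592.8 N, D_y = 641.2 N

Resultant of the distributed load: 1 × 114 = 114 N at 84 mm from C.
Taking moments about C: D_y·201 − 370·63 − 750·128 − (1·114)·84 = 0 → D_y = 128886/201 = 641.224 ≈ 641.2 N.
ΣF_y = 0: C_y + 641.224 − 370 − 750 − 1·114 = 0 → C_y = 592.8 N.
ΣF_x = 0: no horizontal applied forces, so C_x = 0.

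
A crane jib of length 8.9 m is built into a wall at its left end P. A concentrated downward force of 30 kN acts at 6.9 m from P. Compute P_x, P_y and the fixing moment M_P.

P_x = 0, P_y = 30.00 kN, M_P = 207.0 kN·m

ΣF_x = 0: P_x = 0.
ΣF_y = 0: P_y − 30 = 0 → P_y = 30.00 kN.
ΣM about P: M_P − 30·6.9 = 0 → M_P = 207.0 kN·m.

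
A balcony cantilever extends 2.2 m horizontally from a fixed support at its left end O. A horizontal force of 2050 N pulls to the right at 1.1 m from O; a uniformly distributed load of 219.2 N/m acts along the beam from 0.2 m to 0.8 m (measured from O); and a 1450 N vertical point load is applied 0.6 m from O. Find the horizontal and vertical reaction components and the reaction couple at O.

Resultant of the distributed load: 219.2 × 0.6 = 131.52 N at 0.5 m from O.
ΣF_x = 0: O_x + 2050 = 0 → O_x = -2050 N.
ΣF_y = 0: O_y − 219.2·0.6 − 1450 = 0 → O_y = 1582 N.
ΣM about O: M_O − (219.2·0.6)·0.5 − 1450·0.6 = 0 → M_O = 935.8 N·m.

O_x = -2050 N, O_y = 1582 N, M_O = 935.8 N·m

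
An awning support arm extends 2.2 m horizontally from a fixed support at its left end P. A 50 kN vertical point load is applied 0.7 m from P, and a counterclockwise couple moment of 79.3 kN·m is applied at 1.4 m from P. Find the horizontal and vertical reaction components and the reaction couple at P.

ΣF_x = 0: P_x = 0.
ΣF_y = 0: P_y − 50 = 0 → P_y = 50.00 kN.
ΣM about P: M_P − 50·0.7 + 79.3 = 0 → M_P = -44.30 kN·m.

P_x = 0, P_y = 50.00 kN, M_P = -44.30 kN·m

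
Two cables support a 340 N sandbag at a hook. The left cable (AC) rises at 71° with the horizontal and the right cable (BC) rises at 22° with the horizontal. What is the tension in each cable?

T_AC = 315.7 N, T_BC = 110.8 N

ΣF_x = 0: −T_AC·cos71° + T_BC·cos22° = 0 → T_BC = 0.351137·T_AC.
ΣF_y = 0: T_AC·sin71° + T_BC·sin22° = 340.
Substitute: T_AC·(0.945519 + 0.351137·0.374607) = 340 → T_AC = 315.675 ≈ 315.7 N.
Then T_BC = 0.351137 × 315.675 = 110.8 N.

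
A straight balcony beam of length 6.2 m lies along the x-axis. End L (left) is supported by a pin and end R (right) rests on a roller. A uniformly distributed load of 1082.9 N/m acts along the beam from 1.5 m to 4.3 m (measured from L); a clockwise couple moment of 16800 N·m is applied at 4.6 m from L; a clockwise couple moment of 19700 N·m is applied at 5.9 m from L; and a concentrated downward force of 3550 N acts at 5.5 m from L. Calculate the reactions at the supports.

L_x = 0, L_y = -3872 N, R_y = 10450 N

Resultant of the distributed load: 1082.9 × 2.8 = 3032.12 N at 2.9 m from L.
ΣM about L: R_y·6.2 − (1082.9·2.8)·2.9 − 16800 − 19700 − 3550·5.5 = 0 → R_y = 64818.148/6.2 = 10454.5 ≈ 10450 N.
ΣF_y = 0: L_y + 10454.5 − 1082.9·2.8 − 3550 = 0 → L_y = -3872 N.
ΣF_x = 0: no horizontal applied forces, so L_x = 0.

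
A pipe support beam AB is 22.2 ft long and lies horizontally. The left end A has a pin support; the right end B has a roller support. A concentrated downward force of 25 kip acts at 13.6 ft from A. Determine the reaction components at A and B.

A_x = 0, A_y = 9.685 kip, B_y = 15.32 kip

ΣM about A: B_y·22.2 − 25·13.6 = 0 → B_y = 340/22.2 = 15.3153 ≈ 15.32 kip.
ΣF_y = 0: A_y + 15.3153 − 25 = 0 → A_y = 9.685 kip.
ΣF_x = 0: no horizontal applied forces, so A_x = 0.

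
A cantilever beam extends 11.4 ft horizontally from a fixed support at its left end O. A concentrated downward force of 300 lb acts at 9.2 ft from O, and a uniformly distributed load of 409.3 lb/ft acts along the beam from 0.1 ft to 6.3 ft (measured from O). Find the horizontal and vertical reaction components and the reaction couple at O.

Resultant of the distributed load: 409.3 × 6.2 = 2537.66 lb at 3.2 ft from O.
ΣF_x = 0: O_x = 0.
ΣF_y = 0: O_y − 300 − 409.3·6.2 = 0 → O_y = 2838 lb.
ΣM about O: M_O − 300·9.2 − (409.3·6.2)·3.2 = 0 → M_O = 10880 lb·ft.

O_x = 0, O_y = 2838 lb, M_O = 10880 lb·ft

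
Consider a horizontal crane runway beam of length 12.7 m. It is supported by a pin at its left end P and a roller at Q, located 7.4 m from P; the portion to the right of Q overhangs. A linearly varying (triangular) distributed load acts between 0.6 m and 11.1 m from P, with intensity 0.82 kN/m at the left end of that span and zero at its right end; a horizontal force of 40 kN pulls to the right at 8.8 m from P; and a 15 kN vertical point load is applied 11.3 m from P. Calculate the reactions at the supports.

Resultant of the triangular load: ½ × 0.82 × 10.5 = 4.305 kN, acting at 4.1 m from P (one-third of the span from the peak).
Taking moments about P: Q_y·7.4 − (½·0.82·10.5)·4.1 − 15·11.3 = 0 → Q_y = 187.1505/7.4 = 25.2906 ≈ 25.29 kN.
ΣF_y = 0: P_y + 25.2906 − ½·0.82·10.5 − 15 = 0 → P_y = -5.986 kN.
ΣF_x = 0: P_x + 40 = 0 → P_x = -40.00 kN.

P_x = -40.00 kN, P_y = -5.986 kN, Q_y = 25.29 kN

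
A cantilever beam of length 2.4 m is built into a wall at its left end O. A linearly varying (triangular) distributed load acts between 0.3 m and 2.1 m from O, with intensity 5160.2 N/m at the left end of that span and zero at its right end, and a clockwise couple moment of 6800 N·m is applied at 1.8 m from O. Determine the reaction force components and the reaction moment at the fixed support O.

Resultant of the triangular load: ½ × 5160.2 × 1.8 = 4644.18 N, acting at 0.9 m from O (one-third of the span from the peak).
ΣF_x = 0: O_x = 0.
ΣF_y = 0: O_y − ½·5160.2·1.8 = 0 → O_y = 4644 N.
ΣM about O: M_O − (½·5160.2·1.8)·0.9 − 6800 = 0 → M_O = 10980 N·m.

O_x = 0, O_y = 4644 N, M_O = 10980 N·m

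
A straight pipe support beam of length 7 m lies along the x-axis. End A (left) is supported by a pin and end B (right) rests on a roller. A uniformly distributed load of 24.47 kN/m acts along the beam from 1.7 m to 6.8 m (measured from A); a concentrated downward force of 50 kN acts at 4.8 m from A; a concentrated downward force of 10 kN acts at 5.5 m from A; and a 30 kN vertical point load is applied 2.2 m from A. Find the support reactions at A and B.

Resultant of the distributed load: 24.47 × 5.1 = 124.797 kN at 4.25 m from A.
Taking moments about A: B_y·7 − (24.47·5.1)·4.25 − 50·4.8 − 10·5.5 − 30·2.2 = 0 → B_y = 891.38725/7 = 127.341 ≈ 127.3 kN.
ΣF_y = 0: A_y + 127.341 − 24.47·5.1 − 50 − 10 − 30 = 0 → A_y = 87.46 kN.
ΣF_x = 0: no horizontal applied forces, so A_x = 0.

A_x = 0, A_y = 87.46 kN, B_y = 127.3 kN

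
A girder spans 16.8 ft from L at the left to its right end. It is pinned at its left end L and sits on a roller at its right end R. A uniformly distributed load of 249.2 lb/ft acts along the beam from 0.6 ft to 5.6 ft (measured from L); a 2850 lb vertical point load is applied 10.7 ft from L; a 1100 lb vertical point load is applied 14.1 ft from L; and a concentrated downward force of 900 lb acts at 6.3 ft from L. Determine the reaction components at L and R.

Resultant of the distributed load: 249.2 × 5 = 1246 lb at 3.1 ft from L.
Moments about L: R_y·16.8 − (249.2·5)·3.1 − 2850·10.7 − 1100·14.1 − 900·6.3 = 0 → R_y = 55537.6/16.8 = 3305.81 ≈ 3306 lb.
ΣF_y = 0: L_y + 3305.81 − 249.2·5 − 2850 − 1100 − 900 = 0 → L_y = 2790 lb.
ΣF_x = 0: no horizontal applied forces, so L_x = 0.

L_x = 0, L_y = 2790 lb, R_y = 3306 lb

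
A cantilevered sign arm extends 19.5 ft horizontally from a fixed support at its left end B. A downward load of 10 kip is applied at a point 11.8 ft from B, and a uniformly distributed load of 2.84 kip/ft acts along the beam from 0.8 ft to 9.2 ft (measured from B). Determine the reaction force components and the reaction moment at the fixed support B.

Resultant of the distributed load: 2.84 × 8.4 = 23.856 kip at 5 ft from B.
ΣF_x = 0: B_x = 0.
ΣF_y = 0: B_y − 10 − 2.84·8.4 = 0 → B_y = 33.86 kip.
ΣM about B: M_B − 10·11.8 − (2.84·8.4)·5 = 0 → M_B = 237.3 kip·ft.

B_x = 0, B_y = 33.86 kip, M_B = 237.3 kip·ft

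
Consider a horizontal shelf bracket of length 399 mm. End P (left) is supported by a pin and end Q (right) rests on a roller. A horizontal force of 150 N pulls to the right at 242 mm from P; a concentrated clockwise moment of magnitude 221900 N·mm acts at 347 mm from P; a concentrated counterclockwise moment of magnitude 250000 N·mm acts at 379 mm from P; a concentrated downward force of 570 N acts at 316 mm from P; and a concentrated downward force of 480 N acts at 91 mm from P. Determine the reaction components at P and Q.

P_x = -150.0 N, P_y = 559.5 N, Q_y = 490.5 N

Taking moments about P: Q_y·399 − 221900 + 250000 − 570·316 − 480·91 = 0 → Q_y = 195700/399 = 490.476 ≈ 490.5 N.
ΣF_y = 0: P_y + 490.476 − 570 − 480 = 0 → P_y = 559.5 N.
ΣF_x = 0: P_x + 150 = 0 → P_x = -150.0 N.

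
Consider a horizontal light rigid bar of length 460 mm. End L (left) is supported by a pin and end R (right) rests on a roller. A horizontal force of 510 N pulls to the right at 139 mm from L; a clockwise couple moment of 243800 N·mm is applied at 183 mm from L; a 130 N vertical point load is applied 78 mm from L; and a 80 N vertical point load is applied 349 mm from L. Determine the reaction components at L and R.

L_x = -510.0 N, L_y = -402.7 N, R_y = 612.7 N

ΣM about L: R_y·460 − 243800 − 130·78 − 80·349 = 0 → R_y = 281860/460 = 612.739 ≈ 612.7 N.
ΣF_y = 0: L_y + 612.739 − 130 − 80 = 0 → L_y = -402.7 N.
ΣF_x = 0: L_x + 510 = 0 → L_x = -510.0 N.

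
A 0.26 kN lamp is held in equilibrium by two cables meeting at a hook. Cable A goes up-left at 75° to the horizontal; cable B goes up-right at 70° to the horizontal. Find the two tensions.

T_A = 0.1550 kN, T_B = 0.1173 kN

ΣF_x = 0: −T_A·cos75° + T_B·cos70° = 0 → T_B = 0.756736·T_A.
ΣF_y = 0: T_A·sin75° + T_B·sin70° = 0.26.
Substitute: T_A·(0.965926 + 0.756736·0.939693) = 0.26 → T_A = 0.155036 ≈ 0.1550 kN.
Then T_B = 0.756736 × 0.155036 = 0.1173 kN.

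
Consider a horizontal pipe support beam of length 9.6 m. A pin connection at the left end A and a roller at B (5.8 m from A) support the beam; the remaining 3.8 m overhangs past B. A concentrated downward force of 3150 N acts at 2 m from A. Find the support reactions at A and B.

Moments about A: B_y·5.8 − 3150·2 = 0 → B_y = 6300/5.8 = 1086.21 ≈ 1086 N.
ΣF_y = 0: A_y + 1086.21 − 3150 = 0 → A_y = 2064 N.
ΣF_x = 0: no horizontal applied forces, so A_x = 0.

A_x = 0, A_y = 2064 N, B_y = 1086 N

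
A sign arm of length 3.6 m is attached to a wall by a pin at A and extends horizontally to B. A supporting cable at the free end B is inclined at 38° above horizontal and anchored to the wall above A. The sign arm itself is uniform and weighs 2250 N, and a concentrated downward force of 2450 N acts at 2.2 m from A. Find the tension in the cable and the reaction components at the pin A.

ΣM about A: T·sin38°·3.6 − 2250·1.8 − 2450·2.2 = 0 → T = 9440/(3.6·0.615661) = 4259.2 ≈ 4259 N.
ΣF_x = 0: A_x − T·cos38° = 0 → A_x = 4259.2 × 0.788011 = 3356 N.
ΣF_y = 0: A_y + T·sin38° − 2250 − 2450 = 0 → A_y = 4700 − 4259.2 × 0.615661 = 2078 N.

T = 4259 N, A_x = 3356 N, A_y = 2078 N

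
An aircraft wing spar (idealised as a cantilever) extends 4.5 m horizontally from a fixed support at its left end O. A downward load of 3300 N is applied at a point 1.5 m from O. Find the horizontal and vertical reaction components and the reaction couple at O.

ΣF_x = 0: O_x = 0.
ΣF_y = 0: O_y − 3300 = 0 → O_y = 3300 N.
ΣM about O: M_O − 3300·1.5 = 0 → M_O = 4950 N·m.

O_x = 0, O_y = 3300 N, M_O = 4950 N·m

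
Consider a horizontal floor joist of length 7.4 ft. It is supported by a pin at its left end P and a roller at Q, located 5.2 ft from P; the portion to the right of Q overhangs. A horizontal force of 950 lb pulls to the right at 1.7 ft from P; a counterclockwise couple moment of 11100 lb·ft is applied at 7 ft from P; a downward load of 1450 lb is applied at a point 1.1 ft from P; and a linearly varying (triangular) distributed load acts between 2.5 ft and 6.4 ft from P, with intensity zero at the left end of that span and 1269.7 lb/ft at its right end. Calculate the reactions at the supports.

P_x = -950.0 lb, P_y = 3325 lb, Q_y = 600.4 lb

Resultant of the triangular load: ½ × 1269.7 × 3.9 = 2475.915 lb, acting at 5.1 ft from P (one-third of the span from the peak).
Moments about P: Q_y·5.2 + 11100 − 1450·1.1 − (½·1269.7·3.9)·5.1 = 0 → Q_y = 3122.1665/5.2 = 600.417 ≈ 600.4 lb.
ΣF_y = 0: P_y + 600.417 − 1450 − ½·1269.7·3.9 = 0 → P_y = 3325 lb.
ΣF_x = 0: P_x + 950 = 0 → P_x = -950.0 lb.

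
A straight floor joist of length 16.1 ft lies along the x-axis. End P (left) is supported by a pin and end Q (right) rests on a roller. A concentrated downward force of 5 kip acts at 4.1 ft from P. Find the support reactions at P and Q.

P_x = 0, P_y = 3.727 kip, Q_y = 1.273 kip

Taking moments about P: Q_y·16.1 − 5·4.1 = 0 → Q_y = 20.5/16.1 = 1.27329 ≈ 1.273 kip.
ΣF_y = 0: P_y + 1.27329 − 5 = 0 → P_y = 3.727 kip.
ΣF_x = 0: no horizontal applied forces, so P_x = 0.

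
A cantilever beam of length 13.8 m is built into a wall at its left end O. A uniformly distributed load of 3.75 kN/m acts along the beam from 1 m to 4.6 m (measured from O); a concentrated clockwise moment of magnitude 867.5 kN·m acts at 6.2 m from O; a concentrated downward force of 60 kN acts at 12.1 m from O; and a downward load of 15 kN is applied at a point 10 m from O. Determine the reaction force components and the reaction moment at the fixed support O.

Resultant of the distributed load: 3.75 × 3.6 = 13.5 kN at 2.8 m from O.
ΣF_x = 0: O_x = 0.
ΣF_y = 0: O_y − 3.75·3.6 − 60 − 15 = 0 → O_y = 88.50 kN.
ΣM about O: M_O − (3.75·3.6)·2.8 − 867.5 − 60·12.1 − 15·10 = 0 → M_O = 1781 kN·m.

O_x = 0, O_y = 88.50 kN, M_O = 1781 kN·m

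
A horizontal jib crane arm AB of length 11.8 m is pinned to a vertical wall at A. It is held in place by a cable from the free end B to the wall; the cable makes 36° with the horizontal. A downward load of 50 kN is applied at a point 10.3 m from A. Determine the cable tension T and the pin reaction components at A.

T = 74.25 kN, A_x = 60.07 kN, A_y = 6.356 kN

ΣM about A: T·sin36°·11.8 − 50·10.3 = 0 → T = 515/(11.8·0.587785) = 74.2518 ≈ 74.25 kN.
ΣF_x = 0: A_x − T·cos36° = 0 → A_x = 74.2518 × 0.809017 = 60.07 kN.
ΣF_y = 0: A_y + T·sin36° − 50 = 0 → A_y = 50 − 74.2518 × 0.587785 = 6.356 kN.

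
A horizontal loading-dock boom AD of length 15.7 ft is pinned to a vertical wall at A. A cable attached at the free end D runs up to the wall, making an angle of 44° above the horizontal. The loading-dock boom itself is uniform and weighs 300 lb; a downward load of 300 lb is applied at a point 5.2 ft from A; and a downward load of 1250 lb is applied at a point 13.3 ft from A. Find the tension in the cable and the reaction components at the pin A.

ΣM about A: T·sin44°·15.7 − 300·7.85 − 300·5.2 − 1250·13.3 = 0 → T = 20540/(15.7·0.694658) = 1883.34 ≈ 1883 lb.
ΣF_x = 0: A_x − T·cos44° = 0 → A_x = 1883.34 × 0.71934 = 1355 lb.
ΣF_y = 0: A_y + T·sin44° − 300 − 300 − 1250 = 0 → A_y = 1850 − 1883.34 × 0.694658 = 541.7 lb.

T = 1883 lb, A_x = 1355 lb, A_y = 541.7 lb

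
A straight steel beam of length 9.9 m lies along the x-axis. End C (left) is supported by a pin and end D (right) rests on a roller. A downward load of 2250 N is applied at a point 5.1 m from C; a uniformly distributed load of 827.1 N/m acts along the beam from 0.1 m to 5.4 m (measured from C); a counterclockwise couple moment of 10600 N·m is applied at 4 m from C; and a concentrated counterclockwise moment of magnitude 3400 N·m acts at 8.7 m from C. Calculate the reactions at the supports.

Resultant of the distributed load: 827.1 × 5.3 = 4383.63 N at 2.75 m from C.
Moments about C: D_y·9.9 − 2250·5.1 − (827.1·5.3)·2.75 + 10600 + 3400 = 0 → D_y = 9529.9825/9.9 = 962.624 ≈ 962.6 N.
ΣF_y = 0: C_y + 962.624 − 2250 − 827.1·5.3 = 0 → C_y = 5671 N.
ΣF_x = 0: no horizontal applied forces, so C_x = 0.

C_x = 0, C_y = 5671 N, D_y = 962.6 N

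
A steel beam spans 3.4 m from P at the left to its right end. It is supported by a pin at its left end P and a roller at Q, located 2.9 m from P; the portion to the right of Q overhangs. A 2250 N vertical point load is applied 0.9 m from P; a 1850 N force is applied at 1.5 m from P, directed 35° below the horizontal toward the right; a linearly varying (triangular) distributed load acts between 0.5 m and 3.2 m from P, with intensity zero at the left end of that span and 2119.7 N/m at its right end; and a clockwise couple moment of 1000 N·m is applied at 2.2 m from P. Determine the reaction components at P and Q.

Resultant of the triangular load: ½ × 2119.7 × 2.7 = 2861.595 N, acting at 2.3 m from P (one-third of the span from the peak).
Taking moments about P: Q_y·2.9 − 2250·0.9 − 1850·sin35°·1.5 − (½·2119.7·2.7)·2.3 − 1000 = 0 → Q_y = 11198.3/2.9 = 3861.48 ≈ 3861 N.
ΣF_y = 0: P_y + 3861.48 − 2250 − 1850·sin35° − ½·2119.7·2.7 = 0 → P_y = 2311 N.
ΣF_x = 0: P_x + 1850·cos35° = 0 → P_x = -1515 N.

P_x = -1515 N, P_y = 2311 N, Q_y = 3861 N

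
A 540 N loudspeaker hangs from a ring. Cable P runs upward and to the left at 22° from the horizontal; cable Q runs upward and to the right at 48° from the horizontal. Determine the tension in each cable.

ΣF_x = 0: −T_P·cos22° + T_Q·cos48° = 0 → T_Q = 1.38565·T_P.
ΣF_y = 0: T_P·sin22° + T_Q·sin48° = 540.
Substitute: T_P·(0.374607 + 1.38565·0.743145) = 540 → T_P = 384.521 ≈ 384.5 N.
Then T_Q = 1.38565 × 384.521 = 532.8 N.

T_P = 384.5 N, T_Q = 532.8 N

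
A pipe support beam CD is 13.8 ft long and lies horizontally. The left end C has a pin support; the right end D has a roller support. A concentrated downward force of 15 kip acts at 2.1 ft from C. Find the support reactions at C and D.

ΣM about C: D_y·13.8 − 15·2.1 = 0 → D_y = 31.5/13.8 = 2.28261 ≈ 2.283 kip.
ΣF_y = 0: C_y + 2.28261 − 15 = 0 → C_y = 12.72 kip.
ΣF_x = 0: no horizontal applied forces, so C_x = 0.

C_x = 0, C_y = 12.72 kip, D_y = 2.283 kip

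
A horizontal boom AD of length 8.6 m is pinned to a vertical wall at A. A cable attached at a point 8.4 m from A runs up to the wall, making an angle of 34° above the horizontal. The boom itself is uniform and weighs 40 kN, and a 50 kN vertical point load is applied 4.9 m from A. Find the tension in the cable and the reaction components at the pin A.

ΣM about A: T·sin34°·8.4 − 40·4.3 − 50·4.9 = 0 → T = 417/(8.4·0.559193) = 88.7759 ≈ 88.78 kN.
ΣF_x = 0: A_x − T·cos34° = 0 → A_x = 88.7759 × 0.829038 = 73.60 kN.
ΣF_y = 0: A_y + T·sin34° − 40 − 50 = 0 → A_y = 90 − 88.7759 × 0.559193 = 40.36 kN.

T = 88.78 kN, A_x = 73.60 kN, A_y = 40.36 kN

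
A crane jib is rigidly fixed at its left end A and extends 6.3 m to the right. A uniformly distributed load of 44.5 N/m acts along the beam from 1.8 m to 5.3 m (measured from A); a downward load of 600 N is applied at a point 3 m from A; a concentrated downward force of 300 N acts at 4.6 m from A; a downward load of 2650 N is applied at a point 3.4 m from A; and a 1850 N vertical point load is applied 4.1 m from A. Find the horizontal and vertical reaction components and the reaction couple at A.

A_x = 0, A_y = 5556 N, M_A = 20330 N·m

Resultant of the distributed load: 44.5 × 3.5 = 155.75 N at 3.55 m from A.
ΣF_x = 0: A_x = 0.
ΣF_y = 0: A_y − 44.5·3.5 − 600 − 300 − 2650 − 1850 = 0 → A_y = 5556 N.
ΣM about A: M_A − (44.5·3.5)·3.55 − 600·3 − 300·4.6 − 2650·3.4 − 1850·4.1 = 0 → M_A = 20330 N·m.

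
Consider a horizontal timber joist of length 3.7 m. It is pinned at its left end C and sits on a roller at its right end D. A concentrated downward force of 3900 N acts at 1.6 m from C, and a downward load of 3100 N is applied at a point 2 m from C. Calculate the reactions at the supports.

Taking moments about C: D_y·3.7 − 3900·1.6 − 3100·2 = 0 → D_y = 12440/3.7 = 3362.16 ≈ 3362 N.
ΣF_y = 0: C_y + 3362.16 − 3900 − 3100 = 0 → C_y = 3638 N.
ΣF_x = 0: no horizontal applied forces, so C_x = 0.

C_x = 0, C_y = 3638 N, D_y = 3362 N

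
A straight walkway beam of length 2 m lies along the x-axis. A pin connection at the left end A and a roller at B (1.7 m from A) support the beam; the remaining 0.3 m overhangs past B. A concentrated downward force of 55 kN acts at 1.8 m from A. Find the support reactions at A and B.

A_x = 0, A_y = -3.235 kN, B_y = 58.24 kN

Taking moments about A: B_y·1.7 − 55·1.8 = 0 → B_y = 99/1.7 = 58.2353 ≈ 58.24 kN.
ΣF_y = 0: A_y + 58.2353 − 55 = 0 → A_y = -3.235 kN.
ΣF_x = 0: no horizontal applied forces, so A_x = 0.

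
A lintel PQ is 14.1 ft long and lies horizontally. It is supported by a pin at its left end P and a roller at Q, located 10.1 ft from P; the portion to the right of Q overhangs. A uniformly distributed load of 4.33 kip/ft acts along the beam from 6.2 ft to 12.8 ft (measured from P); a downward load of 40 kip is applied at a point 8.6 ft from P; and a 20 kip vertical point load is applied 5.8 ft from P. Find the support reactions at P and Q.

Resultant of the distributed load: 4.33 × 6.6 = 28.578 kip at 9.5 ft from P.
Taking moments about P: Q_y·10.1 − (4.33·6.6)·9.5 − 40·8.6 − 20·5.8 = 0 → Q_y = 731.491/10.1 = 72.4249 ≈ 72.42 kip.
ΣF_y = 0: P_y + 72.4249 − 4.33·6.6 − 40 − 20 = 0 → P_y = 16.15 kip.
ΣF_x = 0: no horizontal applied forces, so P_x = 0.

P_x = 0, P_y = 16.15 kip, Q_y = 72.42 kip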